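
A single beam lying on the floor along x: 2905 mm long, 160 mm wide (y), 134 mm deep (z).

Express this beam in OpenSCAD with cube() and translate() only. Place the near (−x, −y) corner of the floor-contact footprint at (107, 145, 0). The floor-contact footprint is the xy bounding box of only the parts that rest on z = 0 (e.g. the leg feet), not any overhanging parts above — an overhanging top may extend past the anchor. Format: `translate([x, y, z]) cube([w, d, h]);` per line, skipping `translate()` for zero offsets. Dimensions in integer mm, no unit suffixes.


translate([107, 145, 0]) cube([2905, 160, 134]);


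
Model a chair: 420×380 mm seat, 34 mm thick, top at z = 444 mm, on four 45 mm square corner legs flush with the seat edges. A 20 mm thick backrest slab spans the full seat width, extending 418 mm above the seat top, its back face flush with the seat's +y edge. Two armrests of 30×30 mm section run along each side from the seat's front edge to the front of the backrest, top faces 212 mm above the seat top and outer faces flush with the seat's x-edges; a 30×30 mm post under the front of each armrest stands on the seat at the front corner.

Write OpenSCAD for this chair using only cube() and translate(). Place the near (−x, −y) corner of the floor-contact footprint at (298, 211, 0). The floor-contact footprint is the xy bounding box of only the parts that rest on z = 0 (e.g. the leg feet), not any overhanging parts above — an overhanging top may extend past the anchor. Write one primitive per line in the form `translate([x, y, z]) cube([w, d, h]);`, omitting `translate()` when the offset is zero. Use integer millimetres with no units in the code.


translate([298, 211, 410]) cube([420, 380, 34]);
translate([298, 211, 0]) cube([45, 45, 410]);
translate([673, 211, 0]) cube([45, 45, 410]);
translate([298, 546, 0]) cube([45, 45, 410]);
translate([673, 546, 0]) cube([45, 45, 410]);
translate([298, 571, 444]) cube([420, 20, 418]);
translate([298, 211, 626]) cube([30, 360, 30]);
translate([688, 211, 626]) cube([30, 360, 30]);
translate([298, 211, 444]) cube([30, 30, 182]);
translate([688, 211, 444]) cube([30, 30, 182]);


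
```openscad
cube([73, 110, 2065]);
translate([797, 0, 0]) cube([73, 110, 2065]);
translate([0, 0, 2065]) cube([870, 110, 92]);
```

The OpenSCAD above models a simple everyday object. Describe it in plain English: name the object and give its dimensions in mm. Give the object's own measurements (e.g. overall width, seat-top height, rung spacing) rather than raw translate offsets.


A door frame. The clear opening is 724 mm wide and 2065 mm high. Two 73 mm wide jambs, 110 mm deep, stand either side of the opening from the floor to the top of the opening. A 92 mm thick head sits across the top of both jambs, spanning the full outside width of the frame.


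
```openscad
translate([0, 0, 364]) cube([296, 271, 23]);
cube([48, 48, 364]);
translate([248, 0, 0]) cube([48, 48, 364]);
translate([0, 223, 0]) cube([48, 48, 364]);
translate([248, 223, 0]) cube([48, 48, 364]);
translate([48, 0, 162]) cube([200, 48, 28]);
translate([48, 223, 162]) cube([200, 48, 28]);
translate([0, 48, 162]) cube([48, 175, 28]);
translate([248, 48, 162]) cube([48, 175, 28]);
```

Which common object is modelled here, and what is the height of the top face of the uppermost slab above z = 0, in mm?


A stool. The seat height is 387 mm.

A 296×271×23 slab at z = 364 on four corner posts — a stool. The seat top is 364 + 23 = 387 mm.


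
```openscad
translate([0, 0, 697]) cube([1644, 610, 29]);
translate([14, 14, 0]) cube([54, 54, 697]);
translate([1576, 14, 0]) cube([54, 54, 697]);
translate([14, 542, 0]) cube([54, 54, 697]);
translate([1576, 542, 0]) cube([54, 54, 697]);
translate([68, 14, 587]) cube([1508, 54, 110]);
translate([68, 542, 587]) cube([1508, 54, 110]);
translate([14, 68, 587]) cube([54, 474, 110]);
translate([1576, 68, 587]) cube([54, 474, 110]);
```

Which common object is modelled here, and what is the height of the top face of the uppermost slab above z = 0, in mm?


A table. The table height is 726 mm.

A 1644×610×29 slab sits at z = 697 on four 54 mm square posts — a table. The top surface is at 697 + 29 = 726 mm.


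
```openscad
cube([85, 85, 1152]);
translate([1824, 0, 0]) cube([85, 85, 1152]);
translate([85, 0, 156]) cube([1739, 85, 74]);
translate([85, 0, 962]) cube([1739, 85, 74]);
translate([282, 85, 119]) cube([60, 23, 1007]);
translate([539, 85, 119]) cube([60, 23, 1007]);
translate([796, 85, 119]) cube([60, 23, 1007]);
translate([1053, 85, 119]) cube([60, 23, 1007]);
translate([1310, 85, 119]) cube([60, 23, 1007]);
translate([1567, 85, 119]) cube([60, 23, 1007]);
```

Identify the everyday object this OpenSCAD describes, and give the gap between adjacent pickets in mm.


A fence section. The picket gap is 197 mm.

Two posts, two rails, 6 pickets — a fence section. Span 1739 mm holds 6 pickets of 60 mm with 7 equal gaps: ⌊(1739 − 6·60) / 7⌋ = 197 mm.


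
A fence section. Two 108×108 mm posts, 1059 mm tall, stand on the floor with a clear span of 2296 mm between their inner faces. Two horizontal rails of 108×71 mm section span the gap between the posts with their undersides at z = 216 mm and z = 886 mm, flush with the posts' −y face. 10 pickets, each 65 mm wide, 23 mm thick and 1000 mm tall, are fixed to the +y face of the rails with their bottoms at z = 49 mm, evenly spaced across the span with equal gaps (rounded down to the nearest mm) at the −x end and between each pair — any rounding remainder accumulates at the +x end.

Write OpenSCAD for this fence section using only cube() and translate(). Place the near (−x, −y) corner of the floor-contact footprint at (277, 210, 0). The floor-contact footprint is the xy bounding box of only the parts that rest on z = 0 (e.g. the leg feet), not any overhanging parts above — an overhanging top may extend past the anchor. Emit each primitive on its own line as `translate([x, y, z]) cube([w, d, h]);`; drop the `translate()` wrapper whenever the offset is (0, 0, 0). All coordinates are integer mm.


translate([277, 210, 0]) cube([108, 108, 1059]);
translate([2681, 210, 0]) cube([108, 108, 1059]);
translate([385, 210, 216]) cube([2296, 108, 71]);
translate([385, 210, 886]) cube([2296, 108, 71]);
translate([534, 318, 49]) cube([65, 23, 1000]);
translate([748, 318, 49]) cube([65, 23, 1000]);
translate([962, 318, 49]) cube([65, 23, 1000]);
translate([1176, 318, 49]) cube([65, 23, 1000]);
translate([1390, 318, 49]) cube([65, 23, 1000]);
translate([1604, 318, 49]) cube([65, 23, 1000]);
translate([1818, 318, 49]) cube([65, 23, 1000]);
translate([2032, 318, 49]) cube([65, 23, 1000]);
translate([2246, 318, 49]) cube([65, 23, 1000]);
translate([2460, 318, 49]) cube([65, 23, 1000]);


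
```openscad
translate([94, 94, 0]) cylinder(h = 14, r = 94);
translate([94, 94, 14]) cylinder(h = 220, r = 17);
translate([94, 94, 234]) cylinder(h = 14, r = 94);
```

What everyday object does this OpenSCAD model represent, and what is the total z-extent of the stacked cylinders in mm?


A spool. The overall height is 248 mm.

Three coaxial cylinders, large–small–large — a spool. Two 14 mm flanges and a 220 mm core give 14 + 220 + 14 = 248 mm.


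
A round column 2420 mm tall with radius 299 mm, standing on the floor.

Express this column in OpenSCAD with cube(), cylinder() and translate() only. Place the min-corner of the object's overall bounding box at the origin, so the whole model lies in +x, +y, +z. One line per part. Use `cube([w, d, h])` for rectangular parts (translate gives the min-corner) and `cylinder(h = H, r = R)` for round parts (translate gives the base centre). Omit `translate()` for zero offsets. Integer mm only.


translate([299, 299, 0]) cylinder(h = 2420, r = 299);


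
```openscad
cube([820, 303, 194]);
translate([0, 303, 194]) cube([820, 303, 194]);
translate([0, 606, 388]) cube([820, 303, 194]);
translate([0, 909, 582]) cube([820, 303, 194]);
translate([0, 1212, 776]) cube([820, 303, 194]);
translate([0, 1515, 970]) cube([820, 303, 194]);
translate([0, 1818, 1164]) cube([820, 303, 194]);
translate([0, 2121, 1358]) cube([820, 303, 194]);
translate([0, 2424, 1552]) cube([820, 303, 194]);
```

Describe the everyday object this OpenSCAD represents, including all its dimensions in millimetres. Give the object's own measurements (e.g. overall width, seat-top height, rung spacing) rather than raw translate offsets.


A straight staircase of 9 solid steps. Each step is 820 mm wide (x), 303 mm deep (y, the going) and 194 mm tall (the rise). The first step rests on the floor; each subsequent step sits one going further in +y and one rise higher in +z, directly behind and above the previous step with no overlap.


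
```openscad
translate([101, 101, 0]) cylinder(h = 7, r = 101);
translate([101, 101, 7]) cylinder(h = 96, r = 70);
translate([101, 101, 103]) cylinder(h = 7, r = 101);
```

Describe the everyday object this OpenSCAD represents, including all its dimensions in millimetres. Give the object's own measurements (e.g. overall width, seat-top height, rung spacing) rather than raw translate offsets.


A spool: two coaxial disc flanges of radius 101 mm and thickness 7 mm, joined by a core cylinder of radius 70 mm and height 96 mm. The lower flange rests on z = 0 and the three cylinders share a vertical axis.


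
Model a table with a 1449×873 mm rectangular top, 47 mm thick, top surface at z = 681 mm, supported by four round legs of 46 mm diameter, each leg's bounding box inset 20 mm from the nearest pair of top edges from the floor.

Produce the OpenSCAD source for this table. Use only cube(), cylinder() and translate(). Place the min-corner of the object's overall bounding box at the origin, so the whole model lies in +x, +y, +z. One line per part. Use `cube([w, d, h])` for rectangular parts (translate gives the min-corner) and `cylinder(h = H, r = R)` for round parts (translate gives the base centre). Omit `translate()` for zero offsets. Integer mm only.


translate([0, 0, 634]) cube([1449, 873, 47]);
translate([43, 43, 0]) cylinder(h = 634, r = 23);
translate([1406, 43, 0]) cylinder(h = 634, r = 23);
translate([43, 830, 0]) cylinder(h = 634, r = 23);
translate([1406, 830, 0]) cylinder(h = 634, r = 23);


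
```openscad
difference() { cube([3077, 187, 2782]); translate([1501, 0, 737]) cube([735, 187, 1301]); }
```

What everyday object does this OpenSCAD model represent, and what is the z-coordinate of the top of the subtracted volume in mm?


A wall with a window opening. The window head height is 2038 mm.

A wall with a rectangular opening subtracted — a window. Sill at z = 737, opening 1301 mm tall, so the head is at 737 + 1301 = 2038 mm.


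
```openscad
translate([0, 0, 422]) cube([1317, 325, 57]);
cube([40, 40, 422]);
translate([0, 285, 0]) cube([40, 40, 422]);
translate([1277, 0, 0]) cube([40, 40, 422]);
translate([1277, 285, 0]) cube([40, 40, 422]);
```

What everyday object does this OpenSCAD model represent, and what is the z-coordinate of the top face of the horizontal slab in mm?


A bench. The seat-top height is 479 mm.

A long slab on four corner posts — a bench. The slab sits at z = 422 with thickness 57, so the top is 422 + 57 = 479 mm.


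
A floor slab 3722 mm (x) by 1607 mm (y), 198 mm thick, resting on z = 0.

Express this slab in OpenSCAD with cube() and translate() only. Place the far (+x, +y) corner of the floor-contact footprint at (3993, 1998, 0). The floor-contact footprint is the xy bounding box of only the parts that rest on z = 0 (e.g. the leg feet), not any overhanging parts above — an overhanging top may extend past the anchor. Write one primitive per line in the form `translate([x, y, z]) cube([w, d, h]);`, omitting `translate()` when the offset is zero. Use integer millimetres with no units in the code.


translate([271, 391, 0]) cube([3722, 1607, 198]);


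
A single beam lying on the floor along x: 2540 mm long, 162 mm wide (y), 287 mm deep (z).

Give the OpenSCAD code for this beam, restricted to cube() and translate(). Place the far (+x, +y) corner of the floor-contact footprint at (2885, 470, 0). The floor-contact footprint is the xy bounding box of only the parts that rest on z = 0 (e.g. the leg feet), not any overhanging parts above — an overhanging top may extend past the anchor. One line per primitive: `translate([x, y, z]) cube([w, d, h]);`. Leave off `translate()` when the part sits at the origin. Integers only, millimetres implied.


translate([345, 308, 0]) cube([2540, 162, 287]);


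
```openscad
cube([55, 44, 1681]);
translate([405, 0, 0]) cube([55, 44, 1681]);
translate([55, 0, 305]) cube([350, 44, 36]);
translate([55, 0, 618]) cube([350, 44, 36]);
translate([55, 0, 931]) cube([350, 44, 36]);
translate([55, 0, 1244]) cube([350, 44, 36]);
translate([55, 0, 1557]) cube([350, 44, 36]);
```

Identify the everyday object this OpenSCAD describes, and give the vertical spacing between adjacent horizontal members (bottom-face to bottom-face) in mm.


A ladder. The rung spacing is 313 mm.

Two tall 55×44 posts with 5 short bars between them — a ladder. Adjacent rungs sit at z = 305 and z = 618, so the spacing is 618 − 305 = 313 mm.


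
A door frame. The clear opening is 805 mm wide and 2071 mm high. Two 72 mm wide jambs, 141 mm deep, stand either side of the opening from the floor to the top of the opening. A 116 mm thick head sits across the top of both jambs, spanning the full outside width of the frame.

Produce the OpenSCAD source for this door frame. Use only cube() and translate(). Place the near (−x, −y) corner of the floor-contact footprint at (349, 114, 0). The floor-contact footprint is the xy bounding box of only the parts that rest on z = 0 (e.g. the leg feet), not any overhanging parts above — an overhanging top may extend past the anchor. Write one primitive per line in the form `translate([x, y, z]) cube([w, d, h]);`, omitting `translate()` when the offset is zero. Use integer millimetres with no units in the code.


translate([349, 114, 0]) cube([72, 141, 2071]);
translate([1226, 114, 0]) cube([72, 141, 2071]);
translate([349, 114, 2071]) cube([949, 141, 116]);


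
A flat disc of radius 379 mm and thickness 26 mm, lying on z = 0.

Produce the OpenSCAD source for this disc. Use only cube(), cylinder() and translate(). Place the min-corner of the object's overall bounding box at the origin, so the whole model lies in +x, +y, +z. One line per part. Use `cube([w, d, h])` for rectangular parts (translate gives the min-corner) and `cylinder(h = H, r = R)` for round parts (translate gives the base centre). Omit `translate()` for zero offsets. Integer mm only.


translate([379, 379, 0]) cylinder(h = 26, r = 379);


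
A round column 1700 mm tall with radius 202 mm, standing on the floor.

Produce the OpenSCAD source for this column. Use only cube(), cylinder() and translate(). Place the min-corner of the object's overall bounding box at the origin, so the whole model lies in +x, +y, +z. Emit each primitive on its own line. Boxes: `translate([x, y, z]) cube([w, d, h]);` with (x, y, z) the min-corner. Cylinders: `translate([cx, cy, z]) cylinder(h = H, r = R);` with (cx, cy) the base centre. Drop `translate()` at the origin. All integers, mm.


translate([202, 202, 0]) cylinder(h = 1700, r = 202);


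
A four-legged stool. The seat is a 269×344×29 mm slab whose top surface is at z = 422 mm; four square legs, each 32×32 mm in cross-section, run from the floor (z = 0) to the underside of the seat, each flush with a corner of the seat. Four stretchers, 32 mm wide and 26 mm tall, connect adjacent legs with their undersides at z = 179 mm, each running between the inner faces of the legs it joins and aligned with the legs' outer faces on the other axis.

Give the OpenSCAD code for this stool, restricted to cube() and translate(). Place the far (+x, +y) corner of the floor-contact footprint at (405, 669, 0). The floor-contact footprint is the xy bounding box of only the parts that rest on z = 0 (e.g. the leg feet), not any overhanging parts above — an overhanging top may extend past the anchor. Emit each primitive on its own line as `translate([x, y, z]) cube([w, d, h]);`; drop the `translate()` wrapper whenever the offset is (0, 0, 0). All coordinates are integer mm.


translate([136, 325, 393]) cube([269, 344, 29]);
translate([136, 325, 0]) cube([32, 32, 393]);
translate([373, 325, 0]) cube([32, 32, 393]);
translate([136, 637, 0]) cube([32, 32, 393]);
translate([373, 637, 0]) cube([32, 32, 393]);
translate([168, 325, 179]) cube([205, 32, 26]);
translate([168, 637, 179]) cube([205, 32, 26]);
translate([136, 357, 179]) cube([32, 280, 26]);
translate([373, 357, 179]) cube([32, 280, 26]);


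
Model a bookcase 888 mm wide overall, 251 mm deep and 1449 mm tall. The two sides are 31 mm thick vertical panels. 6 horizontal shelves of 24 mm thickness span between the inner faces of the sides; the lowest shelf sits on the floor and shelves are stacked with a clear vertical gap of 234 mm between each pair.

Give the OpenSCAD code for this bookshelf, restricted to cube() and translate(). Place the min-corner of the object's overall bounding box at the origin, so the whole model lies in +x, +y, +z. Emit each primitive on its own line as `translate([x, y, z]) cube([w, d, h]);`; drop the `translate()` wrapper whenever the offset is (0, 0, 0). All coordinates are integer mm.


cube([31, 251, 1449]);
translate([857, 0, 0]) cube([31, 251, 1449]);
translate([31, 0, 0]) cube([826, 251, 24]);
translate([31, 0, 258]) cube([826, 251, 24]);
translate([31, 0, 516]) cube([826, 251, 24]);
translate([31, 0, 774]) cube([826, 251, 24]);
translate([31, 0, 1032]) cube([826, 251, 24]);
translate([31, 0, 1290]) cube([826, 251, 24]);


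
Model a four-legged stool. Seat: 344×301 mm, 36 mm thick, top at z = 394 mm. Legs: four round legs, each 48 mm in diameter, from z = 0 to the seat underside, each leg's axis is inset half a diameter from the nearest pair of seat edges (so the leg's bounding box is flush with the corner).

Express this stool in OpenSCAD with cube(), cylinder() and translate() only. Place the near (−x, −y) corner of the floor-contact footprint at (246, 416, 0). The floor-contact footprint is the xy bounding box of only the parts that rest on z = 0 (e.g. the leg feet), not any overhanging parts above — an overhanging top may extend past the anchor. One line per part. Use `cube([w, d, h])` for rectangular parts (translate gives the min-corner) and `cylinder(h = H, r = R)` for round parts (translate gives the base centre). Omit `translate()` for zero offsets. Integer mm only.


translate([246, 416, 358]) cube([344, 301, 36]);
translate([270, 440, 0]) cylinder(h = 358, r = 24);
translate([566, 440, 0]) cylinder(h = 358, r = 24);
translate([270, 693, 0]) cylinder(h = 358, r = 24);
translate([566, 693, 0]) cylinder(h = 358, r = 24);


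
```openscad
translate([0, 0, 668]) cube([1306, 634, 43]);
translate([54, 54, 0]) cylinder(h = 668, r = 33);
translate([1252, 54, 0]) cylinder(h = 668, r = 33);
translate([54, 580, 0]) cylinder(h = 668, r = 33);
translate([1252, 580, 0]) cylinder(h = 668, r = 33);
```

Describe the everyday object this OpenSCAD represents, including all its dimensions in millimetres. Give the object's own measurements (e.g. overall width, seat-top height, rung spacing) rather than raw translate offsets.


A rectangular dining table. The top is 1306×634×43 mm with its upper surface at z = 711 mm. It stands on four round legs of 66 mm diameter, each leg's bounding box inset 21 mm from the nearest pair of top edges, running from the floor to the underside of the top.


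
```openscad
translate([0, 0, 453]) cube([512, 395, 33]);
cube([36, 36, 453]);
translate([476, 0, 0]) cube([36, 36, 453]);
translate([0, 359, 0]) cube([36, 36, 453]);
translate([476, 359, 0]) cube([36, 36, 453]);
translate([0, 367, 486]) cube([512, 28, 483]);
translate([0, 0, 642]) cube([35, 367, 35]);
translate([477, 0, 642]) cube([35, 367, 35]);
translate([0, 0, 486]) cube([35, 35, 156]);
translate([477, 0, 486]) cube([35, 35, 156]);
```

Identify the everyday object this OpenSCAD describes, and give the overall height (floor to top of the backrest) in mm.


A chair. The overall height is 969 mm.

A slab on four corner posts with a tall panel at the back — a chair. The seat slab sits at z = 453 with thickness 33, and the 483 mm backrest starts at the seat top, so the overall height is 453 + 33 + 483 = 969 mm.


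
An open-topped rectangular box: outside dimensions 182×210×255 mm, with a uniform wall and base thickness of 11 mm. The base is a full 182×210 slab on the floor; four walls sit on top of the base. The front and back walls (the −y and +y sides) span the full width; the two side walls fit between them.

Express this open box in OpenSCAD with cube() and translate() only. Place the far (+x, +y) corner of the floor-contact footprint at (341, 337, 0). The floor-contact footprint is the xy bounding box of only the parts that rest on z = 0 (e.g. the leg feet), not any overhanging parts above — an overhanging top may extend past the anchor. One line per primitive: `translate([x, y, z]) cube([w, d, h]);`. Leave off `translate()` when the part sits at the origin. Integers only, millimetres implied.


translate([159, 127, 0]) cube([182, 210, 11]);
translate([159, 127, 11]) cube([182, 11, 244]);
translate([159, 326, 11]) cube([182, 11, 244]);
translate([159, 138, 11]) cube([11, 188, 244]);
translate([330, 138, 11]) cube([11, 188, 244]);


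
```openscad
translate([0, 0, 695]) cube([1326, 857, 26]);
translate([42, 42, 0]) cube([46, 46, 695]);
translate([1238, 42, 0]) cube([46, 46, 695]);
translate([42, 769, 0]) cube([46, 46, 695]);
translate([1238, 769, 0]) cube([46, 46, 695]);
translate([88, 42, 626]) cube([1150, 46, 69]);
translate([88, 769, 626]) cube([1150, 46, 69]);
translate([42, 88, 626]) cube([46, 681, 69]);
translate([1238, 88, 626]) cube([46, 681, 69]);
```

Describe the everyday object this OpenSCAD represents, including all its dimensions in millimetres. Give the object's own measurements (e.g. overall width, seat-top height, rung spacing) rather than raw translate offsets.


A rectangular dining table. The top is 1326×857×26 mm with its upper surface at z = 721 mm. It stands on four 46×46 mm square legs, each inset 42 mm from the nearest pair of top edges, running from the floor to the underside of the top. Four apron rails, 46 mm thick and 69 mm tall, run between adjacent legs with their top edges flush with the underside of the top and their outer faces flush with the legs' outer faces.


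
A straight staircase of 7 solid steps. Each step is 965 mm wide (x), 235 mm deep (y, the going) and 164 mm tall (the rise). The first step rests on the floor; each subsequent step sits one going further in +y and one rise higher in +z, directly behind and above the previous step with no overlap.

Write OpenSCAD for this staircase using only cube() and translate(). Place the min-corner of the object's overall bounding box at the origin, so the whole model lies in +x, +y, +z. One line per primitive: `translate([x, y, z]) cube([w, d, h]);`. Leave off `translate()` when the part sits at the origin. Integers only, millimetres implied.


cube([965, 235, 164]);
translate([0, 235, 164]) cube([965, 235, 164]);
translate([0, 470, 328]) cube([965, 235, 164]);
translate([0, 705, 492]) cube([965, 235, 164]);
translate([0, 940, 656]) cube([965, 235, 164]);
translate([0, 1175, 820]) cube([965, 235, 164]);
translate([0, 1410, 984]) cube([965, 235, 164]);


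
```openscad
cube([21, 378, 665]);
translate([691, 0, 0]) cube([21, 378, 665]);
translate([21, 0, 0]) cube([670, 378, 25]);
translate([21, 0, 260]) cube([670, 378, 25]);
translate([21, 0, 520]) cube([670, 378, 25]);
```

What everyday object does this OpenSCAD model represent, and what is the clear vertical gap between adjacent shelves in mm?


A bookshelf. The clear shelf gap is 235 mm.

Two tall side panels with 3 horizontal boards between them — a bookshelf. The first two shelf undersides are at z = 0 and z = 260; with shelf thickness 25, the clear gap is 260 − 0 − 25 = 235 mm.


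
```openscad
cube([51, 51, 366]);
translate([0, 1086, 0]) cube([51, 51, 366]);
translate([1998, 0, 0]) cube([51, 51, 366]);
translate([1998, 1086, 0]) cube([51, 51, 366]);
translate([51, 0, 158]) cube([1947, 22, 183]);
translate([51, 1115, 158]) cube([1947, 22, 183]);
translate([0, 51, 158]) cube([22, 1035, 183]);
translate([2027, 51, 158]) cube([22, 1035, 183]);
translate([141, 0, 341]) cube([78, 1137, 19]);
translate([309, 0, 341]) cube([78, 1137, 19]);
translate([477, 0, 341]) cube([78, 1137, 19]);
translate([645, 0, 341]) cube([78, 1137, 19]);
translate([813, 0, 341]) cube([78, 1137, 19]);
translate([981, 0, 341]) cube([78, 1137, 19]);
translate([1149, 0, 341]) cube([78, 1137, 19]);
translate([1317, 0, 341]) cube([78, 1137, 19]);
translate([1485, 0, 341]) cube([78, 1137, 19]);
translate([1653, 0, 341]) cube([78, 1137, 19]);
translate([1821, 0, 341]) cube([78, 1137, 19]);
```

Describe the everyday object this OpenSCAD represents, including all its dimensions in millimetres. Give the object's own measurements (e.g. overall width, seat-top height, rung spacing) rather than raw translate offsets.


A bed frame 2049 mm long (x) by 1137 mm wide (y). Four 51×51 mm corner posts, 366 mm tall, at the corners of the footprint. Four rails of 22 mm thickness and 183 mm height run between adjacent posts with their undersides at z = 158 mm, their outer faces flush with the outside of the frame (the two x-running rails run between the posts' inner faces; the two y-running rails run between the posts' inner faces). 11 slats, each 78 mm wide (x) and 19 mm thick, lie across the top of the two x-running rails, running the full 1137 mm width of the frame in y; along x they sit between the end posts with a 90 mm gap after the −x posts and between neighbouring slats, leaving 99 mm before the +x posts.


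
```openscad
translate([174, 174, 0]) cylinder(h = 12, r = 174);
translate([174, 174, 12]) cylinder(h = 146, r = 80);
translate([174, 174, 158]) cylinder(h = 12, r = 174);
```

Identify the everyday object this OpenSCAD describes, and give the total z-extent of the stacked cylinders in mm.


A spool. The overall height is 170 mm.

Three coaxial cylinders, large–small–large — a spool. Two 12 mm flanges and a 146 mm core give 12 + 146 + 12 = 170 mm.


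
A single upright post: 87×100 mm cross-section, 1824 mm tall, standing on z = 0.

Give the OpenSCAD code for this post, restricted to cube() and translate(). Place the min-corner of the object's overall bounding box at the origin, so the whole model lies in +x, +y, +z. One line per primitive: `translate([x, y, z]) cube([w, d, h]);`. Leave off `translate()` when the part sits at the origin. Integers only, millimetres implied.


cube([87, 100, 1824]);


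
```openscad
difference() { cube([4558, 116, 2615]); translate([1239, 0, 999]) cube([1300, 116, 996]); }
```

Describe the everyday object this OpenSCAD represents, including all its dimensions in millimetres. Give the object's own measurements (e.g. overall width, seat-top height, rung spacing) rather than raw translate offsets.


A wall 4558 mm long (x), 116 mm thick (y), 2615 mm tall, with a rectangular window opening cut through it. The opening is 1300 mm wide and 996 mm tall; its sill is at z = 999 mm and its near (−x) edge is 1239 mm from the wall's −x end. The opening passes through the full wall thickness.


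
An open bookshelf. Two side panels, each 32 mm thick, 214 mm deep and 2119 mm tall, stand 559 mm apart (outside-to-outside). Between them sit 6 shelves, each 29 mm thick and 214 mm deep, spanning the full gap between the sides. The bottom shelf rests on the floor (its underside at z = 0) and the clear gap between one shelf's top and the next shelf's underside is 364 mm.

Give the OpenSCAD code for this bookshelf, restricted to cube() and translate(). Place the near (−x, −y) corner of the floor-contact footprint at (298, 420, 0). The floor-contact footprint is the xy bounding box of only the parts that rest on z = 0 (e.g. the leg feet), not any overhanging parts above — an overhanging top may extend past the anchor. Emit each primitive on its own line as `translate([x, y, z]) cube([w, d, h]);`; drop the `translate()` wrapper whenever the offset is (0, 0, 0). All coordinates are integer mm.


translate([298, 420, 0]) cube([32, 214, 2119]);
translate([825, 420, 0]) cube([32, 214, 2119]);
translate([330, 420, 0]) cube([495, 214, 29]);
translate([330, 420, 393]) cube([495, 214, 29]);
translate([330, 420, 786]) cube([495, 214, 29]);
translate([330, 420, 1179]) cube([495, 214, 29]);
translate([330, 420, 1572]) cube([495, 214, 29]);
translate([330, 420, 1965]) cube([495, 214, 29]);


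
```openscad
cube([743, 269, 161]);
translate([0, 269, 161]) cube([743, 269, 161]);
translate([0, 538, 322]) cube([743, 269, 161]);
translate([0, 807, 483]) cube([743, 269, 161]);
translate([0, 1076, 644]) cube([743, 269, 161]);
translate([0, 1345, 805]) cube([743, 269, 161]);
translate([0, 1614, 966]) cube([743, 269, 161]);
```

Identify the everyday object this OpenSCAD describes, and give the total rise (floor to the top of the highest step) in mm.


A staircase. The total rise is 1127 mm.

7 identical blocks, each offset up and back from the previous — a staircase. Each step is 161 mm tall and there are 7 of them, so the total rise is 7 × 161 = 1127 mm.


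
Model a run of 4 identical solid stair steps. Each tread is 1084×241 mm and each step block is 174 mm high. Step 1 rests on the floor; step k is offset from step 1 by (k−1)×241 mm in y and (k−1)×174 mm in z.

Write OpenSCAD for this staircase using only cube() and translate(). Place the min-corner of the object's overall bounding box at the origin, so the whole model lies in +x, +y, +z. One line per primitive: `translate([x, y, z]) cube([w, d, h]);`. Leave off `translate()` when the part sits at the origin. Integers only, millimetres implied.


cube([1084, 241, 174]);
translate([0, 241, 174]) cube([1084, 241, 174]);
translate([0, 482, 348]) cube([1084, 241, 174]);
translate([0, 723, 522]) cube([1084, 241, 174]);


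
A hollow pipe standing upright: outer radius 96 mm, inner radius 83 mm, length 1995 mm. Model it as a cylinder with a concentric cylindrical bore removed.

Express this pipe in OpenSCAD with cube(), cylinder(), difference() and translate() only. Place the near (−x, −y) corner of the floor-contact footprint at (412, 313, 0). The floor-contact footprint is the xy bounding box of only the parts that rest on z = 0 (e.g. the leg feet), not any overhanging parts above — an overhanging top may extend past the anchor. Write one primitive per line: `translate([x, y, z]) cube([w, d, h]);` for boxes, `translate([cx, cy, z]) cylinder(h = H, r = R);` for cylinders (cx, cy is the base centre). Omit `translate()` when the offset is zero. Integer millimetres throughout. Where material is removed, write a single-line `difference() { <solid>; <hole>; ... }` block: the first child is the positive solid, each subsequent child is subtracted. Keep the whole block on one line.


difference() { translate([508, 409, 0]) cylinder(h = 1995, r = 96); translate([508, 409, 0]) cylinder(h = 1995, r = 83); }


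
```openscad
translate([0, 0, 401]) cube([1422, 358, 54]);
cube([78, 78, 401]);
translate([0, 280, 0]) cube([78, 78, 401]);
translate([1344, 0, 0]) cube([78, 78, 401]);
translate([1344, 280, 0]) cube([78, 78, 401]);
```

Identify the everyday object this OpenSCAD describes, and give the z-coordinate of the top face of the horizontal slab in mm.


A bench. The seat-top height is 455 mm.

A long slab on four corner posts — a bench. The slab sits at z = 401 with thickness 54, so the top is 401 + 54 = 455 mm.


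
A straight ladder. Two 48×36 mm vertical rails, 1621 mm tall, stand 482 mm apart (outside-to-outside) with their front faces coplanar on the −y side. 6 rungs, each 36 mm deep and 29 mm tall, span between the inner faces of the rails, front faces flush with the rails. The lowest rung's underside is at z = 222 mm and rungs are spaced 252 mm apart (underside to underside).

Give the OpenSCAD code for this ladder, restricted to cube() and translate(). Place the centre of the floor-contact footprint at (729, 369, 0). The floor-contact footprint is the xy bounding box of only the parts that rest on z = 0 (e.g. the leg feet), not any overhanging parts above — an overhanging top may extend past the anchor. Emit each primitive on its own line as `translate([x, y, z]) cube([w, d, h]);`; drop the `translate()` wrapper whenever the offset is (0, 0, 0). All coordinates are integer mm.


translate([488, 351, 0]) cube([48, 36, 1621]);
translate([922, 351, 0]) cube([48, 36, 1621]);
translate([536, 351, 222]) cube([386, 36, 29]);
translate([536, 351, 474]) cube([386, 36, 29]);
translate([536, 351, 726]) cube([386, 36, 29]);
translate([536, 351, 978]) cube([386, 36, 29]);
translate([536, 351, 1230]) cube([386, 36, 29]);
translate([536, 351, 1482]) cube([386, 36, 29]);


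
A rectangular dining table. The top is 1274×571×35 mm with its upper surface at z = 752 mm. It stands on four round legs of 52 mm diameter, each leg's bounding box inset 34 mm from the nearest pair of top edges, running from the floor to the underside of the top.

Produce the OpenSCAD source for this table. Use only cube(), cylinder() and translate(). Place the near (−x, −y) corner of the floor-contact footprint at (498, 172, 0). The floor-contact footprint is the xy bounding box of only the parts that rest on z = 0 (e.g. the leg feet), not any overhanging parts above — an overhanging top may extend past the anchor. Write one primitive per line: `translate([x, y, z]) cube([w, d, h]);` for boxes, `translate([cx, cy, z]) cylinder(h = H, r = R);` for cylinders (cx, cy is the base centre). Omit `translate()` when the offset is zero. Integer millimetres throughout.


translate([464, 138, 717]) cube([1274, 571, 35]);
translate([524, 198, 0]) cylinder(h = 717, r = 26);
translate([1678, 198, 0]) cylinder(h = 717, r = 26);
translate([524, 649, 0]) cylinder(h = 717, r = 26);
translate([1678, 649, 0]) cylinder(h = 717, r = 26);


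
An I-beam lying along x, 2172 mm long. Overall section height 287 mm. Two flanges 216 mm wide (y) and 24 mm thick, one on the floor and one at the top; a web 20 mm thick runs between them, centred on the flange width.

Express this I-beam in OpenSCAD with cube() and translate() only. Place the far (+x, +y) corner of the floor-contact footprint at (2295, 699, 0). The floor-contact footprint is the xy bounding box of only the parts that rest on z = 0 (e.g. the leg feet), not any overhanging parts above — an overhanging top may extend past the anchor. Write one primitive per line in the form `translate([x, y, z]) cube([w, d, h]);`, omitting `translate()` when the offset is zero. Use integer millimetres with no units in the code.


translate([123, 483, 0]) cube([2172, 216, 24]);
translate([123, 581, 24]) cube([2172, 20, 239]);
translate([123, 483, 263]) cube([2172, 216, 24]);


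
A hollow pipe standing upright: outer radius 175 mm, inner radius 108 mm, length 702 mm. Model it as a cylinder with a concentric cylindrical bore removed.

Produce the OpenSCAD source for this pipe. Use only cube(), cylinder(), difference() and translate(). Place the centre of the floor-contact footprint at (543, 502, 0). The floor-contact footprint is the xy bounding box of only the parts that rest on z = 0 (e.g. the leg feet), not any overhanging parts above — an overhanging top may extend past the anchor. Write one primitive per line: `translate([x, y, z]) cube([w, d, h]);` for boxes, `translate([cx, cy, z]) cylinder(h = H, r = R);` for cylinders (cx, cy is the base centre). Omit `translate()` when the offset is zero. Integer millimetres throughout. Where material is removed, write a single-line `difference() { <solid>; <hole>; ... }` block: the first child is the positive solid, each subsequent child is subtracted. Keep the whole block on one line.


difference() { translate([543, 502, 0]) cylinder(h = 702, r = 175); translate([543, 502, 0]) cylinder(h = 702, r = 108); }


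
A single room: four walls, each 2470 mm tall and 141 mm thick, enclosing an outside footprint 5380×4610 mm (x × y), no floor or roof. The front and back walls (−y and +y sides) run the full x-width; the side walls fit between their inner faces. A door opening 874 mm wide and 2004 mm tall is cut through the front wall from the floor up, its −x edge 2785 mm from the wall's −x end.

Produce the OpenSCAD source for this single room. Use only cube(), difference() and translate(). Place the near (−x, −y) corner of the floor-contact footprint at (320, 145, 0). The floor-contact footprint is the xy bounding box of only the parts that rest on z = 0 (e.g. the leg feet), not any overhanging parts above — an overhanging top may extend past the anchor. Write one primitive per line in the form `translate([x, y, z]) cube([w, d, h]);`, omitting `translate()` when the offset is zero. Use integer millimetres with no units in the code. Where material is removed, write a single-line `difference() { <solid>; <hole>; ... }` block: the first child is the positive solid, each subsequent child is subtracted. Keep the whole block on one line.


difference() { translate([320, 145, 0]) cube([5380, 141, 2470]); translate([3105, 145, 0]) cube([874, 141, 2004]); }
translate([320, 4614, 0]) cube([5380, 141, 2470]);
translate([320, 286, 0]) cube([141, 4328, 2470]);
translate([5559, 286, 0]) cube([141, 4328, 2470]);


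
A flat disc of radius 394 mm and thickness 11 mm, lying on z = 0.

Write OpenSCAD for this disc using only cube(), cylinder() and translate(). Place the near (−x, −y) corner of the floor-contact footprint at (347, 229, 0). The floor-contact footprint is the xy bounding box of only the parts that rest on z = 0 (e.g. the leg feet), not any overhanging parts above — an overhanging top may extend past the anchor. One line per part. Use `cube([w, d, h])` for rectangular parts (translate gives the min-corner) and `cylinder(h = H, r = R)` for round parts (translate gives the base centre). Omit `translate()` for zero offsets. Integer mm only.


translate([741, 623, 0]) cylinder(h = 11, r = 394);


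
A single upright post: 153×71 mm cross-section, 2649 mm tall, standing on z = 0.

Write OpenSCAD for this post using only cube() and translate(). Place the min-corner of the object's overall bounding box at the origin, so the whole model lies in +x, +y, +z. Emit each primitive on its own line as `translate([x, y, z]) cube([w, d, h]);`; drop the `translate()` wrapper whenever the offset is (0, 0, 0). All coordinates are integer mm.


cube([153, 71, 2649]);


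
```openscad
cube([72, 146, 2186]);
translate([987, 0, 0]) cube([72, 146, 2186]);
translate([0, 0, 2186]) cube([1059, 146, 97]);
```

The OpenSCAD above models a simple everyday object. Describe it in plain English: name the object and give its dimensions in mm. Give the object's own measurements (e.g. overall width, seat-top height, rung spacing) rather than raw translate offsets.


A door frame. The clear opening is 915 mm wide and 2186 mm high. Two 72 mm wide jambs, 146 mm deep, stand either side of the opening from the floor to the top of the opening. A 97 mm thick head sits across the top of both jambs, spanning the full outside width of the frame.


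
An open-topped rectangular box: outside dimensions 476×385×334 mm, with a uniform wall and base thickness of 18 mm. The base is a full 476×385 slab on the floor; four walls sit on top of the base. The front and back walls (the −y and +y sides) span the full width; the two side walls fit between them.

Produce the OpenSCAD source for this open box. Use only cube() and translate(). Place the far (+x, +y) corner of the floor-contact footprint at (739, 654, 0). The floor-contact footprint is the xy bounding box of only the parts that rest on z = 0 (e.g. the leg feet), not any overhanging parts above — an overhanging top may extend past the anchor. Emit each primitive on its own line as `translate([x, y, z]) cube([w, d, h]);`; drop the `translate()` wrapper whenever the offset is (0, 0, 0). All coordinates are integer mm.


translate([263, 269, 0]) cube([476, 385, 18]);
translate([263, 269, 18]) cube([476, 18, 316]);
translate([263, 636, 18]) cube([476, 18, 316]);
translate([263, 287, 18]) cube([18, 349, 316]);
translate([721, 287, 18]) cube([18, 349, 316]);
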